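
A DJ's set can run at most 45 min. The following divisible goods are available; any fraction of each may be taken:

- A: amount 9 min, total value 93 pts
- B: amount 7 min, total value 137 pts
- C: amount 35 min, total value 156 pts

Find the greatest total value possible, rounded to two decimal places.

Take in order of value per unit:
- B (137/7 per unit): all 7 → value 137, running total 137.00
- A (93/9 per unit): all 9 → value 93, running total 230.00
- C (156/35 per unit): 29 of 35 → value 29×156/35 = 129.2571, running total 359.26
Total 359.26.

359.26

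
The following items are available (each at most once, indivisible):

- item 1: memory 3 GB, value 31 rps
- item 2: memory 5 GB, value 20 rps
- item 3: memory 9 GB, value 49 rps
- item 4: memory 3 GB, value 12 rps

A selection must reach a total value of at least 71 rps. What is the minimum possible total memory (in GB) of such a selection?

Subsets with value ≥ 71, sorted by total memory:
- item 1+item 3: memory 12, value 80
- item 1+item 3+item 4: memory 15, value 92
Minimum memory: 12 GB.

12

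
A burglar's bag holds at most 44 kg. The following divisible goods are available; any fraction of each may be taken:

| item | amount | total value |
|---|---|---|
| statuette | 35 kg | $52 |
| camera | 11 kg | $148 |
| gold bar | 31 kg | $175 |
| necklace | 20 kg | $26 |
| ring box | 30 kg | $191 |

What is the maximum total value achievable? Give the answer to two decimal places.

Take in order of value per unit:
- camera (148/11 per unit): all 11 → value 148, running total 148.00
- ring box (191/30 per unit): all 30 → value 191, running total 339.00
- gold bar (175/31 per unit): 3 of 31 → value 3×175/31 = 16.9355, running total 355.94
Total 355.94.

355.94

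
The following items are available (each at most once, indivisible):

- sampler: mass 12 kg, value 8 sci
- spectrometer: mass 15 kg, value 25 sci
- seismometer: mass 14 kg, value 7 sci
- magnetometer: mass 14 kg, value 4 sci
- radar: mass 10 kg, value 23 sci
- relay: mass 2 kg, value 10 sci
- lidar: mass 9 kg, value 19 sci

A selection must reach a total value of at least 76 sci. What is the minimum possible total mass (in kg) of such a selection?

36

Subsets with value ≥ 76, sorted by total mass:
- spectrometer+radar+relay+lidar: mass 36, value 77
- sampler+spectrometer+radar+relay+lidar: mass 48, value 85
- spectrometer+seismometer+radar+relay+lidar: mass 50, value 84
Minimum mass: 36 kg.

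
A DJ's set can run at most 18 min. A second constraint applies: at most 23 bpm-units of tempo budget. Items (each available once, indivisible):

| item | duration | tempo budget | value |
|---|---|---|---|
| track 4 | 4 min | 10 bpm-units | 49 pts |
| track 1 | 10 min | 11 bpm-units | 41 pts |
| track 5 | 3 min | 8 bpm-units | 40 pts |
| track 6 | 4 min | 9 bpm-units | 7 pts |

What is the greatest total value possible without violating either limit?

Feasible sets respecting both limits:
- track 4+track 1: duration 14, tempo budget 21, value 90
- track 4+track 5: duration 7, tempo budget 18, value 89
- track 1+track 5: duration 13, tempo budget 19, value 81
- track 4+track 6: duration 8, tempo budget 19, value 56
Best: 90 pts.

90 pts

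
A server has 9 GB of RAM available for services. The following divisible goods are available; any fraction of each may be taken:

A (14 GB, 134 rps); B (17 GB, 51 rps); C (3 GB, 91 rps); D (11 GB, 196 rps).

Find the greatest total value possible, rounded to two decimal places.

197.91

Take in order of value per unit:
- C (91/3 per unit): all 3 → value 91, running total 91.00
- D (196/11 per unit): 6 of 11 → value 6×196/11 = 106.9091, running total 197.91
Total 197.91.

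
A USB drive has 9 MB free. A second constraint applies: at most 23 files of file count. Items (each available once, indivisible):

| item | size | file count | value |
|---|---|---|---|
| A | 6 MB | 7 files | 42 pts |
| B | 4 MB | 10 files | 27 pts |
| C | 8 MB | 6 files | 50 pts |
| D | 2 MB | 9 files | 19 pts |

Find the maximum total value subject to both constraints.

Feasible sets respecting both limits:
- A+D: size 8, file count 16, value 61
- C: size 8, file count 6, value 50
- B+D: size 6, file count 19, value 46
- A: size 6, file count 7, value 42
Best: 61 pts.

61 pts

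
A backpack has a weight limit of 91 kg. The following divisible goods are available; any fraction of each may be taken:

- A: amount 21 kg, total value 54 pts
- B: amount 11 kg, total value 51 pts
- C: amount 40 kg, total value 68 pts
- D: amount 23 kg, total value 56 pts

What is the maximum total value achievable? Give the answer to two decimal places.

Take in order of value per unit:
- B (51/11 per unit): all 11 → value 51, running total 51.00
- A (54/21 per unit): all 21 → value 54, running total 105.00
- D (56/23 per unit): all 23 → value 56, running total 161.00
- C (68/40 per unit): 36 of 40 → value 36×68/40 = 61.2000, running total 222.20
Total 222.20.

222.20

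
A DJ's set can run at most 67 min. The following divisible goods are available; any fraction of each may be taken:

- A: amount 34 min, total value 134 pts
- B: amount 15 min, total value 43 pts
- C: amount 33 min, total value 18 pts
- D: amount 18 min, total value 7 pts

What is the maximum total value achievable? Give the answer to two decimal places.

186.82

Take in order of value per unit:
- A (134/34 per unit): all 34 → value 134, running total 134.00
- B (43/15 per unit): all 15 → value 43, running total 177.00
- C (18/33 per unit): 18 of 33 → value 18×18/33 = 9.8182, running total 186.82
Total 186.82.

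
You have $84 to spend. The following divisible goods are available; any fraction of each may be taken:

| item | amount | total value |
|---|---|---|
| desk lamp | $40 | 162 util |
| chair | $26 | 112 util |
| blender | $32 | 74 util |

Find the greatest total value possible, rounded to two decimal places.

Take in order of value per unit:
- chair (112/26 per unit): all 26 → value 112, running total 112.00
- desk lamp (162/40 per unit): all 40 → value 162, running total 274.00
- blender (74/32 per unit): 18 of 32 → value 18×74/32 = 41.6250, running total 315.63
Total 315.63.

315.63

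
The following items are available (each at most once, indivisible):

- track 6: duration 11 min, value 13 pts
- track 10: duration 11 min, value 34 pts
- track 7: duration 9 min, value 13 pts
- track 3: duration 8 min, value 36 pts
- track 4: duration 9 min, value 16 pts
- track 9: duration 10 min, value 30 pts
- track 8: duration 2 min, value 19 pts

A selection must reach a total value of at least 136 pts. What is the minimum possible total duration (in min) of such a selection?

Subsets with value ≥ 136, sorted by total duration:
- track 10+track 7+track 3+track 4+track 9+track 8: duration 49, value 148
- track 6+track 10+track 3+track 4+track 9+track 8: duration 51, value 148
Minimum duration: 49 min.

49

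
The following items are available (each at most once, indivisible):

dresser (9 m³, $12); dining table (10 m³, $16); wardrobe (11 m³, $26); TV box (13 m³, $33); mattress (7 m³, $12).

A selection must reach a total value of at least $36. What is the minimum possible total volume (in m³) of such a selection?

Subsets with value ≥ 36, sorted by total volume:
- wardrobe+mattress: volume 18, value 38
- TV box+mattress: volume 20, value 45
Minimum volume: 18 m³.

18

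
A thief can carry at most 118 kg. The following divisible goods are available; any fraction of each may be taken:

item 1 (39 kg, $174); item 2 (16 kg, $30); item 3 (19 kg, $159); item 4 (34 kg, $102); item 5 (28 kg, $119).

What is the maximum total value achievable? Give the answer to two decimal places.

548.00

Take in order of value per unit:
- item 3 (159/19 per unit): all 19 → value 159, running total 159.00
- item 1 (174/39 per unit): all 39 → value 174, running total 333.00
- item 5 (119/28 per unit): all 28 → value 119, running total 452.00
- item 4 (102/34 per unit): 32 of 34 → value 32×102/34 = 96.0000, running total 548.00
Total 548.00.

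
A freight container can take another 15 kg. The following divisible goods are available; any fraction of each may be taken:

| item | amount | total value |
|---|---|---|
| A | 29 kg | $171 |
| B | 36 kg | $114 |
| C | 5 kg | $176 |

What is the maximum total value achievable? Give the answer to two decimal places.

234.97

Take in order of value per unit:
- C (176/5 per unit): all 5 → value 176, running total 176.00
- A (171/29 per unit): 10 of 29 → value 10×171/29 = 58.9655, running total 234.97
Total 234.97.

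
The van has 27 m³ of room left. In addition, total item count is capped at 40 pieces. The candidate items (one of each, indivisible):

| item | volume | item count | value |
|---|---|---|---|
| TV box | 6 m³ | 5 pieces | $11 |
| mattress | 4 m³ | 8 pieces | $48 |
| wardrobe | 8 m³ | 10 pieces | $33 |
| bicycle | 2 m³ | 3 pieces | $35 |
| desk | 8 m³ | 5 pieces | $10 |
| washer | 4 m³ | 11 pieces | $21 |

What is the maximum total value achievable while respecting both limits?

$148

Feasible sets respecting both limits:
- TV box+mattress+wardrobe+bicycle+washer: volume 24, item count 37, value 148
- mattress+wardrobe+bicycle+desk+washer: volume 26, item count 37, value 147
- mattress+wardrobe+bicycle+washer: volume 18, item count 32, value 137
- TV box+mattress+wardrobe+bicycle: volume 20, item count 26, value 127
Best: $148.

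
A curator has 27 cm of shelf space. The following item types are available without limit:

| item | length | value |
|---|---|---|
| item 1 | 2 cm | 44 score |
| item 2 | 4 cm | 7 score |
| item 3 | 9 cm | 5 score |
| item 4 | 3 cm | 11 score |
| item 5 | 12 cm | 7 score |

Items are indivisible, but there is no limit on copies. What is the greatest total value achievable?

Best value-per-unit is item 1 at 44/2, and filling with it alone uses length 13×2=26. No mix of the others beats 13×44 = 572.

572 score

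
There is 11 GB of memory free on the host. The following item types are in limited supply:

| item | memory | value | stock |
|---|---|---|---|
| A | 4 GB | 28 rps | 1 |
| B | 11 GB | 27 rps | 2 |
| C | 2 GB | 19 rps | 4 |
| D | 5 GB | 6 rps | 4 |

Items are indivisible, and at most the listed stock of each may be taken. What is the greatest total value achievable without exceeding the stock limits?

Best selections within memory 11 and stock limits:
- 1×A + 3×C: memory 10, value 85
- 4×C: memory 8, value 76
- 1×A + 2×C: memory 8, value 66
- 3×C + 1×D: memory 11, value 63
Best: 85 rps.

85 rps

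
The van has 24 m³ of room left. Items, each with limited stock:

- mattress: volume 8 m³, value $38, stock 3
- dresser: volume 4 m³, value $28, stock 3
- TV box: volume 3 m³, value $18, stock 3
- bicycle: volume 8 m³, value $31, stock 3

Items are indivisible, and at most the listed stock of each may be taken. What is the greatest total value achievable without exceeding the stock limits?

$140

Best selections within volume 24 and stock limits:
- 1×mattress + 3×dresser + 1×TV box: volume 23, value 140
- 3×dresser + 3×TV box: volume 21, value 138
- 3×dresser + 1×TV box + 1×bicycle: volume 23, value 133
Best: $140.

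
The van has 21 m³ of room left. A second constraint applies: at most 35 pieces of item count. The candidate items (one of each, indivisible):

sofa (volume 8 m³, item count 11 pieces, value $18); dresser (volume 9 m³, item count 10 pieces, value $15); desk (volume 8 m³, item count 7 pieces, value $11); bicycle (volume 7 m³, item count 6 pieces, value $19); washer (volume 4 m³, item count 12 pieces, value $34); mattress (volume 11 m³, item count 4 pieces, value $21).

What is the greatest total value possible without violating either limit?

$71

Feasible sets respecting both limits:
- sofa+bicycle+washer: volume 19, item count 29, value 71
- dresser+bicycle+washer: volume 20, item count 28, value 68
- sofa+dresser+washer: volume 21, item count 33, value 67
Best: $71.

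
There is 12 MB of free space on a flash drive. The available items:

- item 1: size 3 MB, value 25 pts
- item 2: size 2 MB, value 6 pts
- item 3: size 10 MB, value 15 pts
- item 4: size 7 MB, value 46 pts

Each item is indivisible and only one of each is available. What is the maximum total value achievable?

This is a 0/1 knapsack; check combinations near the capacity.
- item 1+item 2+item 4: size 3+2+7=12, value 25+6+46=77
- item 1+item 4: size 3+7=10, value 25+46=71
- item 2+item 4: size 2+7=9, value 6+46=52
Best: 77 pts.

77 pts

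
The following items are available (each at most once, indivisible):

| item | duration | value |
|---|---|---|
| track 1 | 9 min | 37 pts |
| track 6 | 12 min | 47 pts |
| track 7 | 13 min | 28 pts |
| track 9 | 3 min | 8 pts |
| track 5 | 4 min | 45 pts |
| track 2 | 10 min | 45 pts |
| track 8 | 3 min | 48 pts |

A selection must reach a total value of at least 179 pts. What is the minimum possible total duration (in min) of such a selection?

Subsets with value ≥ 179, sorted by total duration:
- track 6+track 5+track 2+track 8: duration 29, value 185
- track 1+track 9+track 5+track 2+track 8: duration 29, value 183
- track 1+track 6+track 9+track 5+track 8: duration 31, value 185
- track 6+track 9+track 5+track 2+track 8: duration 32, value 193
Minimum duration: 29 min.

29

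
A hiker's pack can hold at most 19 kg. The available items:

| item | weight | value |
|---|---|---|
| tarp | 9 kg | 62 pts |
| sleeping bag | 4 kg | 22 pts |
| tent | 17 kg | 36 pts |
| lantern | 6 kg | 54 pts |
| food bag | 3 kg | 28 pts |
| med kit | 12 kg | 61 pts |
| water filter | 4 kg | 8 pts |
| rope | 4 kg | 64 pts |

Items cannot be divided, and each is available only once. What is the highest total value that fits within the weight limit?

180 pts

Check high-value combinations within 19 kg:
- tarp+lantern+rope: weight 9+6+4=19, value 62+54+64=180
- sleeping bag+lantern+food bag+rope: weight 4+6+3+4=17, value 22+54+28+64=168
- tarp+food bag+rope: weight 9+3+4=16, value 62+28+64=154
- lantern+food bag+water filter+rope: weight 6+3+4+4=17, value 54+28+8+64=154
Best: 180 pts.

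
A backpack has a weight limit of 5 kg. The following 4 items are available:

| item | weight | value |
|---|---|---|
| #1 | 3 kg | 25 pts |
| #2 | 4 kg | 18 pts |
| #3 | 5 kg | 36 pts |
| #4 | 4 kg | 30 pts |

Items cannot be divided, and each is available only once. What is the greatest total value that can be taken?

36 pts

This is a 0/1 knapsack; check combinations near the capacity.
- #3: weight 5, value 36
- #4: weight 4, value 30
- #1: weight 3, value 25
- #2: weight 4, value 18
Best: 36 pts.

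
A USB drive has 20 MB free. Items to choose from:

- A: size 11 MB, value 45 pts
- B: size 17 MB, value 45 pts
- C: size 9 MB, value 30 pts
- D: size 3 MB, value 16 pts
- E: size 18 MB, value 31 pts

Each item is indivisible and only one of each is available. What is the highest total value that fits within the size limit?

Check high-value combinations within 20 MB:
- A+C: size 11+9=20, value 45+30=75
- A+D: size 11+3=14, value 45+16=61
- B+D: size 17+3=20, value 45+16=61
Best: 75 pts.

75 pts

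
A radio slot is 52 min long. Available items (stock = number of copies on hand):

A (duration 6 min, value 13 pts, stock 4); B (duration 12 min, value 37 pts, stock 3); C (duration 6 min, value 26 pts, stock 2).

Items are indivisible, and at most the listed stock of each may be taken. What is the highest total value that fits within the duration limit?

Top feasible selections:
- 3×B + 2×C: duration 48, value 163
- 2×A + 2×B + 2×C: duration 48, value 152
Best: 163 pts.

163 pts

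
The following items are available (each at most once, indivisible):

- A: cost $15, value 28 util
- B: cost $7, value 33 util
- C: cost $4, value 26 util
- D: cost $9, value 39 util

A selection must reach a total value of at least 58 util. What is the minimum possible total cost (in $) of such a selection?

Subsets with value ≥ 58, sorted by total cost:
- B+C: cost 11, value 59
- C+D: cost 13, value 65
Minimum cost: 11 $.

11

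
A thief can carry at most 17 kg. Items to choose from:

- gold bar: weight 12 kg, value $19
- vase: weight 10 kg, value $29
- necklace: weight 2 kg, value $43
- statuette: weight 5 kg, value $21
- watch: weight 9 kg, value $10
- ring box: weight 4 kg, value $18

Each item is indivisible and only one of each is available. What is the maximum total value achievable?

Check high-value combinations within 17 kg:
- vase+necklace+statuette: weight 10+2+5=17, value 29+43+21=93
- vase+necklace+ring box: weight 10+2+4=16, value 29+43+18=90
- necklace+statuette+ring box: weight 2+5+4=11, value 43+21+18=82
- necklace+statuette+watch: weight 2+5+9=16, value 43+21+10=74
- vase+necklace: weight 10+2=12, value 29+43=72
Best: $93.

$93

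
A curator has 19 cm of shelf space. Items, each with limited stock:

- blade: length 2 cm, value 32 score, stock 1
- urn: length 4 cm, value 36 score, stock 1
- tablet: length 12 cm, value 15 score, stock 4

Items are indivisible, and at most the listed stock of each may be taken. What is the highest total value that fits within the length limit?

Top feasible selections:
- 1×blade + 1×urn + 1×tablet: length 18, value 83
- 1×blade + 1×urn: length 6, value 68
- 1×urn + 1×tablet: length 16, value 51
- 1×blade + 1×tablet: length 14, value 47
Best: 83 score.

83 score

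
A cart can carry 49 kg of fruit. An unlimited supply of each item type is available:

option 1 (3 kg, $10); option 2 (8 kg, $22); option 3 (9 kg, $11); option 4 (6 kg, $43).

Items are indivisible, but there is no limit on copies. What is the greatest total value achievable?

Best value-per-unit is option 4 at 43/6, and filling with it alone uses weight 8×6=48. No mix of the others beats 8×43 = 344.

$344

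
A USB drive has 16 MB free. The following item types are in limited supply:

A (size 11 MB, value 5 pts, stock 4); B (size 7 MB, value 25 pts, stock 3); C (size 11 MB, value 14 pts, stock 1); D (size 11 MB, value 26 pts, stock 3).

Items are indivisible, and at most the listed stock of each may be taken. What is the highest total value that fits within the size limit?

50 pts

Top feasible selections:
- 2×B: size 14, value 50
- 1×D: size 11, value 26
- 1×B: size 7, value 25
Best: 50 pts.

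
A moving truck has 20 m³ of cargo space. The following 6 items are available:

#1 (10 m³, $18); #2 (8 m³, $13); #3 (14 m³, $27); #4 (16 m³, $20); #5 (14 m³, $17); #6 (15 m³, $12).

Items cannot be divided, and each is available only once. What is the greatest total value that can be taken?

This is a 0/1 knapsack; check combinations near the capacity.
- #1+#2: volume 10+8=18, value 18+13=31
- #3: volume 14, value 27
- #4: volume 16, value 20
- #1: volume 10, value 18
- #5: volume 14, value 17
Best: $31.

$31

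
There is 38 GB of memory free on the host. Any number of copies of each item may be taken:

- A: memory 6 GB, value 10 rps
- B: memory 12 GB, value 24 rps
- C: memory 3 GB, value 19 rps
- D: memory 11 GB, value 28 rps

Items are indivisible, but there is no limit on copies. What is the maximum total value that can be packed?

Best value-per-unit is C at 19/3, and filling with it alone uses memory 12×3=36. No mix of the others beats 12×19 = 228.

228 rps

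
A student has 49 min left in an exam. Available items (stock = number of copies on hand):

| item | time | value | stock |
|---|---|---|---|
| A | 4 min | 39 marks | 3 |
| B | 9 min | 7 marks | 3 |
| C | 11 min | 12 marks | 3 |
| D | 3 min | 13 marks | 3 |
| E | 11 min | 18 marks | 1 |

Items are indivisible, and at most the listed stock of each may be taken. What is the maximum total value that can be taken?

186 marks

Best selections within time 49 and stock limits:
- 3×A + 1×C + 3×D + 1×E: time 43, value 186
- 3×A + 1×B + 3×D + 1×E: time 41, value 181
- 3×A + 2×C + 3×D: time 43, value 180
Best: 186 marks.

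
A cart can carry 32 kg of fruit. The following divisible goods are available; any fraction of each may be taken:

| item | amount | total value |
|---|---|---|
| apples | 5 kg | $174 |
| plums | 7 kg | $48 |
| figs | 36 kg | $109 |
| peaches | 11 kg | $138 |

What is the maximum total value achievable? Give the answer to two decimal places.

387.25

Take in order of value per unit:
- apples (174/5 per unit): all 5 → value 174, running total 174.00
- peaches (138/11 per unit): all 11 → value 138, running total 312.00
- plums (48/7 per unit): all 7 → value 48, running total 360.00
- figs (109/36 per unit): 9 of 36 → value 9×109/36 = 27.2500, running total 387.25
Total 387.25.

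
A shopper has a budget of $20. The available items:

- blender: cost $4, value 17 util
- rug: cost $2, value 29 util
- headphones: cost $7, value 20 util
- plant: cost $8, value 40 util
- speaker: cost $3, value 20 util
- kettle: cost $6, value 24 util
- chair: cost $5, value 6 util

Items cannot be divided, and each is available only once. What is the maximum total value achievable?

113 util

Check high-value combinations within $20:
- rug+plant+speaker+kettle: cost 2+8+3+6=19, value 29+40+20+24=113
- blender+rug+plant+kettle: cost 4+2+8+6=20, value 17+29+40+24=110
- rug+headphones+plant+speaker: cost 2+7+8+3=20, value 29+20+40+20=109
Best: 113 util.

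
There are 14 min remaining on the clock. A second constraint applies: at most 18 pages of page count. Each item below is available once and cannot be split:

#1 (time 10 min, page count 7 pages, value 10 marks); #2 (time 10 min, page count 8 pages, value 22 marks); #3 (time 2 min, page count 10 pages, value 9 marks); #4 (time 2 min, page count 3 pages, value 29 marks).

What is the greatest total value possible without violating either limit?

51 marks

Feasible sets respecting both limits:
- #2+#4: time 12, page count 11, value 51
- #1+#4: time 12, page count 10, value 39
- #3+#4: time 4, page count 13, value 38
- #2+#3: time 12, page count 18, value 31
Best: 51 marks.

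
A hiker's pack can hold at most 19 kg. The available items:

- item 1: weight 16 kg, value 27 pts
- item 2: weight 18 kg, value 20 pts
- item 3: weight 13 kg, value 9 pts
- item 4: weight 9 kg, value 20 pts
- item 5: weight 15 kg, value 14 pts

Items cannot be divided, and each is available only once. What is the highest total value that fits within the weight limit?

27 pts

Check high-value combinations within 19 kg:
- item 1: weight 16, value 27
- item 4: weight 9, value 20
- item 2: weight 18, value 20
Best: 27 pts.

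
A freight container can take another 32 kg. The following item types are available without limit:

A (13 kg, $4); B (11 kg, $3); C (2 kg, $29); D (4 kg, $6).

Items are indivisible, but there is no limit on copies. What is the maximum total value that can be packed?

$464

Best value-per-unit is C at 29/2, and filling with it alone uses weight 16×2=32. No mix of the others beats 16×29 = 464.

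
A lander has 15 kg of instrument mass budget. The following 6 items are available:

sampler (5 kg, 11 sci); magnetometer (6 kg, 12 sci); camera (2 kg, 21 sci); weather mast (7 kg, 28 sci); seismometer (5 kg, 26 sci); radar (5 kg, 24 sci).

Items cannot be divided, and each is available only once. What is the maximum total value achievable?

Check high-value combinations within 15 kg:
- camera+weather mast+seismometer: mass 2+7+5=14, value 21+28+26=75
- camera+weather mast+radar: mass 2+7+5=14, value 21+28+24=73
- camera+seismometer+radar: mass 2+5+5=12, value 21+26+24=71
- magnetometer+camera+weather mast: mass 6+2+7=15, value 12+21+28=61
Best: 75 sci.

75 sci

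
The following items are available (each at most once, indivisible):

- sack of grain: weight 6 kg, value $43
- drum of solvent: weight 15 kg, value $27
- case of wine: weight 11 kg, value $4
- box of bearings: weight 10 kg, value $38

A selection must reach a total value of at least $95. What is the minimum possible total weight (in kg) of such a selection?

Subsets with value ≥ 95, sorted by total weight:
- sack of grain+drum of solvent+box of bearings: weight 31, value 108
- sack of grain+drum of solvent+case of wine+box of bearings: weight 42, value 112
Minimum weight: 31 kg.

31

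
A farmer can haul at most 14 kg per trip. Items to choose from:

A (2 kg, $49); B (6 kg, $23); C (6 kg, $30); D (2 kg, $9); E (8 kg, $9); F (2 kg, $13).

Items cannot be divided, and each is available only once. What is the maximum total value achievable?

$102

Check high-value combinations within 14 kg:
- A+B+C: weight 2+6+6=14, value 49+23+30=102
- A+C+D+F: weight 2+6+2+2=12, value 49+30+9+13=101
- A+B+D+F: weight 2+6+2+2=12, value 49+23+9+13=94
Best: $102.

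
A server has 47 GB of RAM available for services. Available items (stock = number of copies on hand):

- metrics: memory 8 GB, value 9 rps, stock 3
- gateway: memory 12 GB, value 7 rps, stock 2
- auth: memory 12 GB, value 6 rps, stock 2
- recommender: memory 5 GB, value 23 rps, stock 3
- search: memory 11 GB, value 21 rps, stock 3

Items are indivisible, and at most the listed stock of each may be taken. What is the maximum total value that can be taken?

120 rps

Best selections within memory 47 and stock limits:
- 1×metrics + 3×recommender + 2×search: memory 45, value 120
- 3×recommender + 2×search: memory 37, value 111
Best: 120 rps.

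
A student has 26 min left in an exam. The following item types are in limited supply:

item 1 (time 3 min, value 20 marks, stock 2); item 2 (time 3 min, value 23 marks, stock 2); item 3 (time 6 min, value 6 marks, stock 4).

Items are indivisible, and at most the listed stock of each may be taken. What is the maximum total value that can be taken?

Top feasible selections:
- 2×item 1 + 2×item 2 + 2×item 3: time 24, value 98
- 2×item 1 + 2×item 2 + 1×item 3: time 18, value 92
Best: 98 marks.

98 marks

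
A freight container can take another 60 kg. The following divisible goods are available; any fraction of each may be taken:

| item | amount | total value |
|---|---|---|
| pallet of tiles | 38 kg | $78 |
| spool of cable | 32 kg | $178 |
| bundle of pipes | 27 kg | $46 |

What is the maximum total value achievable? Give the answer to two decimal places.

235.47

Take in order of value per unit:
- spool of cable (178/32 per unit): all 32 → value 178, running total 178.00
- pallet of tiles (78/38 per unit): 28 of 38 → value 28×78/38 = 57.4737, running total 235.47
Total 235.47.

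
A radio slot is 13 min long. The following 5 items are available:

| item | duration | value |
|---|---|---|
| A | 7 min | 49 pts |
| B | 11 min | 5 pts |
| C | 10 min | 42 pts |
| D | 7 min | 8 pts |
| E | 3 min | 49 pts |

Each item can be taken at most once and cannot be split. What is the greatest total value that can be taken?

98 pts

Check high-value combinations within 13 min:
- A+E: duration 7+3=10, value 49+49=98
- C+E: duration 10+3=13, value 42+49=91
- D+E: duration 7+3=10, value 8+49=57
- E: duration 3, value 49
- A: duration 7, value 49
Best: 98 pts.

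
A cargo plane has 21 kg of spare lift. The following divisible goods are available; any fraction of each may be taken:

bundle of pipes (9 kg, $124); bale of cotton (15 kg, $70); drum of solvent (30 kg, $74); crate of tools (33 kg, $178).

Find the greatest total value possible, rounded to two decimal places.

188.73

Take in order of value per unit:
- bundle of pipes (124/9 per unit): all 9 → value 124, running total 124.00
- crate of tools (178/33 per unit): 12 of 33 → value 12×178/33 = 64.7273, running total 188.73
Total 188.73.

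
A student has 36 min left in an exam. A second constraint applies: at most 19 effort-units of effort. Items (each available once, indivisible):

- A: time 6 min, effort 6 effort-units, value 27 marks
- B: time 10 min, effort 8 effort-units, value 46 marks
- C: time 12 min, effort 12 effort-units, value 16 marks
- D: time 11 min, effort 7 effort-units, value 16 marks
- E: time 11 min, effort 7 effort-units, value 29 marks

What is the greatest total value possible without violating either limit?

Feasible sets respecting both limits:
- B+E: time 21, effort 15, value 75
- A+B: time 16, effort 14, value 73
- B+D: time 21, effort 15, value 62
Best: 75 marks.

75 marks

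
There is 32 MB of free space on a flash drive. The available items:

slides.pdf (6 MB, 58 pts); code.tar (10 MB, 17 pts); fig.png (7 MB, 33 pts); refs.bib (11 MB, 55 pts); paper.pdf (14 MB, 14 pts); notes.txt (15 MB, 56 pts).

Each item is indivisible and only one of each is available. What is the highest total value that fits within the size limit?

169 pts

Check high-value combinations within 32 MB:
- slides.pdf+refs.bib+notes.txt: size 6+11+15=32, value 58+55+56=169
- slides.pdf+fig.png+notes.txt: size 6+7+15=28, value 58+33+56=147
- slides.pdf+fig.png+refs.bib: size 6+7+11=24, value 58+33+55=146
- slides.pdf+code.tar+notes.txt: size 6+10+15=31, value 58+17+56=131
- slides.pdf+code.tar+refs.bib: size 6+10+11=27, value 58+17+55=130
Best: 169 pts.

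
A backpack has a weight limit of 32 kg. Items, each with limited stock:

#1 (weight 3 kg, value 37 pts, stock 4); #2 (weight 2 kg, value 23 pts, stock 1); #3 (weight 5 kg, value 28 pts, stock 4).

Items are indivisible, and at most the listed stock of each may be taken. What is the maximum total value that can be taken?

Best selections within weight 32 and stock limits:
- 4×#1 + 4×#3: weight 32, value 260
- 4×#1 + 1×#2 + 3×#3: weight 29, value 255
- 3×#1 + 1×#2 + 4×#3: weight 31, value 246
Best: 260 pts.

260 pts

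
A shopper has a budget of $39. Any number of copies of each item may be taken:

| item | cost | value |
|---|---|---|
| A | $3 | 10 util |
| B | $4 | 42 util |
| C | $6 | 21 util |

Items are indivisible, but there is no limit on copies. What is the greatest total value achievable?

388 util

Best value-per-unit is B at 42/4; filling with it alone gives 9×42 = 378.
Optimal mix: 1×A + 9×B → cost 39, value 388.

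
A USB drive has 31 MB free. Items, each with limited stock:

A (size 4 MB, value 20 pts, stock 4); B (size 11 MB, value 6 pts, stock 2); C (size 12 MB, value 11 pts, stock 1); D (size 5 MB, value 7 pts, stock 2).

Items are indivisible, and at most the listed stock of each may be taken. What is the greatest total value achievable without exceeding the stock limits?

94 pts

Best selections within size 31 and stock limits:
- 4×A + 2×D: size 26, value 94
- 4×A + 1×C: size 28, value 91
- 4×A + 1×D: size 21, value 87
- 4×A + 1×B: size 27, value 86
Best: 94 pts.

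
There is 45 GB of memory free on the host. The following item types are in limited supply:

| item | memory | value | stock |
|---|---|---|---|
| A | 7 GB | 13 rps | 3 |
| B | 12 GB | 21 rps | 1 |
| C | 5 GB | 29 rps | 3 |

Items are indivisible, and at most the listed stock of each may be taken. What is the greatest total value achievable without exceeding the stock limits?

Top feasible selections:
- 2×A + 1×B + 3×C: memory 41, value 134
- 3×A + 3×C: memory 36, value 126
- 1×A + 1×B + 3×C: memory 34, value 121
Best: 134 rps.

134 rps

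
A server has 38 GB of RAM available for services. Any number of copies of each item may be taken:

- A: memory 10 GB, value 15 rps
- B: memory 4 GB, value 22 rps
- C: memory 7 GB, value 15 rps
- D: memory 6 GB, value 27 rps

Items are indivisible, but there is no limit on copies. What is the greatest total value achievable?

203 rps

Best value-per-unit is B at 22/4; filling with it alone gives 9×22 = 198.
Optimal mix: 8×B + 1×D → memory 38, value 203.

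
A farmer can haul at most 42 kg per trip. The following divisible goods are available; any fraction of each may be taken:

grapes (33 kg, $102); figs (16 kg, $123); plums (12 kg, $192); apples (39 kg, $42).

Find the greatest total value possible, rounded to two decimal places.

358.27

Take in order of value per unit:
- plums (192/12 per unit): all 12 → value 192, running total 192.00
- figs (123/16 per unit): all 16 → value 123, running total 315.00
- grapes (102/33 per unit): 14 of 33 → value 14×102/33 = 43.2727, running total 358.27
Total 358.27.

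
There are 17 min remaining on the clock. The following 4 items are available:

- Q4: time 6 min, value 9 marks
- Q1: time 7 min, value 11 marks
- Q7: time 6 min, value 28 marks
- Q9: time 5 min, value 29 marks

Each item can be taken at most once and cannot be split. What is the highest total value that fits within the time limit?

Check high-value combinations within 17 min:
- Q4+Q7+Q9: time 6+6+5=17, value 9+28+29=66
- Q7+Q9: time 6+5=11, value 28+29=57
- Q1+Q9: time 7+5=12, value 11+29=40
- Q1+Q7: time 7+6=13, value 11+28=39
Best: 66 marks.

66 marks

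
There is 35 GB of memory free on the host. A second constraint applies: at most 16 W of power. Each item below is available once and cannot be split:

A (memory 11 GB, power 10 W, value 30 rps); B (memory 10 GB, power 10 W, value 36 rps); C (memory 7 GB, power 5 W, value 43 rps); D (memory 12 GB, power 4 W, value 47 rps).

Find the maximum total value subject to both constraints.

90 rps

Feasible sets respecting both limits:
- C+D: memory 19, power 9, value 90
- B+D: memory 22, power 14, value 83
- B+C: memory 17, power 15, value 79
Best: 90 rps.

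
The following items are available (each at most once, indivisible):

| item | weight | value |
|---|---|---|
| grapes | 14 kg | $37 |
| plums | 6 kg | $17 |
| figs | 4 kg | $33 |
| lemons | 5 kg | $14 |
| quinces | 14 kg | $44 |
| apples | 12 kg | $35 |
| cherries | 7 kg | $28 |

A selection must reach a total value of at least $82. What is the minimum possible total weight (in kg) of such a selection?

21

Subsets with value ≥ 82, sorted by total weight:
- figs+lemons+apples: weight 21, value 82
- plums+figs+lemons+cherries: weight 22, value 92
- plums+figs+apples: weight 22, value 85
Minimum weight: 21 kg.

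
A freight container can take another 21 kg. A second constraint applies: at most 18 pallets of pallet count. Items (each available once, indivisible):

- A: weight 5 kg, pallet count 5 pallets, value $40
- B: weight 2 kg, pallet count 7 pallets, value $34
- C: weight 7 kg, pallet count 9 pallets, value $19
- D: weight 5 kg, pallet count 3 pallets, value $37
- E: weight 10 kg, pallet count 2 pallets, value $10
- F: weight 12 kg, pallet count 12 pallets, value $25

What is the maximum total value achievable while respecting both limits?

Feasible sets respecting both limits:
- A+B+D: weight 12, pallet count 15, value 111
- A+C+D: weight 17, pallet count 17, value 96
- A+D+E: weight 20, pallet count 10, value 87
Best: $111.

$111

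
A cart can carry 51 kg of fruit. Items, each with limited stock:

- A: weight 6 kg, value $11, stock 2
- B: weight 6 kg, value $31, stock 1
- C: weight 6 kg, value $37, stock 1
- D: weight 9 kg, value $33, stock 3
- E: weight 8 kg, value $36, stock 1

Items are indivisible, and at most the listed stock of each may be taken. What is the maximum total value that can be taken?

Top feasible selections:
- 1×B + 1×C + 3×D + 1×E: weight 47, value 203
- 2×A + 1×B + 1×C + 2×D + 1×E: weight 50, value 192
Best: $203.

$203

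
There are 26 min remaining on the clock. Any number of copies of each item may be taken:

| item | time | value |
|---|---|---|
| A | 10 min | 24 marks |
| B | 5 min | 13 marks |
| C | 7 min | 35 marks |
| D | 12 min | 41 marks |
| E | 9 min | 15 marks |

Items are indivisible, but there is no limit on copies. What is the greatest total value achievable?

Best value-per-unit is C at 35/7; filling with it alone gives 3×35 = 105.
Optimal mix: 1×B + 3×C → time 26, value 118.

118 marks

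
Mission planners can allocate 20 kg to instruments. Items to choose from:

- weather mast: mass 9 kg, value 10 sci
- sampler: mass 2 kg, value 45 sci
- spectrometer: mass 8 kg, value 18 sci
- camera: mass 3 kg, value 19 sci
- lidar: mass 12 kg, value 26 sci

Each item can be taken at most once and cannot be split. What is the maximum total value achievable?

This is a 0/1 knapsack; check combinations near the capacity.
- sampler+camera+lidar: mass 2+3+12=17, value 45+19+26=90
- sampler+spectrometer+camera: mass 2+8+3=13, value 45+18+19=82
- weather mast+sampler+camera: mass 9+2+3=14, value 10+45+19=74
- weather mast+sampler+spectrometer: mass 9+2+8=19, value 10+45+18=73
Best: 90 sci.

90 sci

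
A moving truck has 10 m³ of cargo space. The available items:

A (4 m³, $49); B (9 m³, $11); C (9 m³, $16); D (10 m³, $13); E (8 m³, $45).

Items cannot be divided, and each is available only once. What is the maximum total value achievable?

Check high-value combinations within 10 m³:
- A: volume 4, value 49
- E: volume 8, value 45
- C: volume 9, value 16
- D: volume 10, value 13
Best: $49.

$49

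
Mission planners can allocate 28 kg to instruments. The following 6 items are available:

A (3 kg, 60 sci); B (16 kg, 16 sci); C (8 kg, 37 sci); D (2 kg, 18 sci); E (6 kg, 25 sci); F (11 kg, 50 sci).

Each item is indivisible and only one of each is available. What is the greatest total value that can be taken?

172 sci

Check high-value combinations within 28 kg:
- A+C+E+F: mass 3+8+6+11=28, value 60+37+25+50=172
- A+C+D+F: mass 3+8+2+11=24, value 60+37+18+50=165
- A+D+E+F: mass 3+2+6+11=22, value 60+18+25+50=153
- A+C+F: mass 3+8+11=22, value 60+37+50=147
- A+C+D+E: mass 3+8+2+6=19, value 60+37+18+25=140
Best: 172 sci.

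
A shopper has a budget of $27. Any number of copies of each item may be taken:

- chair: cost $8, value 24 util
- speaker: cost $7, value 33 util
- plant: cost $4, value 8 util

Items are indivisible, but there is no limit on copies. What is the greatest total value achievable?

107 util

Best value-per-unit is speaker at 33/7; filling with it alone gives 3×33 = 99.
Optimal mix: 3×speaker + 1×plant → cost 25, value 107.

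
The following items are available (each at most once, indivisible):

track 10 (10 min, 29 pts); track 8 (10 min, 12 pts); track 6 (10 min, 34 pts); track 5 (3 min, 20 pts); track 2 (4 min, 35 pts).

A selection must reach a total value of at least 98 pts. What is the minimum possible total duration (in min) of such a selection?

Subsets with value ≥ 98, sorted by total duration:
- track 10+track 6+track 2: duration 24, value 98
- track 10+track 6+track 5+track 2: duration 27, value 118
Minimum duration: 24 min.

24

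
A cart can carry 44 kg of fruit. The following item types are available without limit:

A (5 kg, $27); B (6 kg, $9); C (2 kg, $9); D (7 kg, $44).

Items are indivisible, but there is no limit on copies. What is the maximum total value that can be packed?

Best value-per-unit is D at 44/7; filling with it alone gives 6×44 = 264.
Optimal mix: 1×C + 6×D → weight 44, value 273.

$273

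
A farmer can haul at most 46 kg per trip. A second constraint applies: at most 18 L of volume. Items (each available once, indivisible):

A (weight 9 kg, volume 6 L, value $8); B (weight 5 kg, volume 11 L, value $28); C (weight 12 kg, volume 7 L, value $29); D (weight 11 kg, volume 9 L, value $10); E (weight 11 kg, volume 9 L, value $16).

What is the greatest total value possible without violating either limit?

$57

Feasible sets respecting both limits:
- B+C: weight 17, volume 18, value 57
- C+E: weight 23, volume 16, value 45
- C+D: weight 23, volume 16, value 39
Best: $57.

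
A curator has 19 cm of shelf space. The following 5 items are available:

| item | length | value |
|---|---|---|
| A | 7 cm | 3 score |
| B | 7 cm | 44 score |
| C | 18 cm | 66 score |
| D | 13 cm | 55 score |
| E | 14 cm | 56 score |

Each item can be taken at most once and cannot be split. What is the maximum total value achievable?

66 score

This is a 0/1 knapsack; check combinations near the capacity.
- C: length 18, value 66
- E: length 14, value 56
- D: length 13, value 55
- A+B: length 7+7=14, value 3+44=47
- B: length 7, value 44
Best: 66 score.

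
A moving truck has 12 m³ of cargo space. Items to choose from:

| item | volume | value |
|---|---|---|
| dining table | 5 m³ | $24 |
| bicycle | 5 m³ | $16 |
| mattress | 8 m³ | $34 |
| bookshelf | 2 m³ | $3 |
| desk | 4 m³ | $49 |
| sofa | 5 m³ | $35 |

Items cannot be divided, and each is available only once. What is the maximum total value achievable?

$87

Check high-value combinations within 12 m³:
- bookshelf+desk+sofa: volume 2+4+5=11, value 3+49+35=87
- desk+sofa: volume 4+5=9, value 49+35=84
- mattress+desk: volume 8+4=12, value 34+49=83
- dining table+bookshelf+desk: volume 5+2+4=11, value 24+3+49=76
Best: $87.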